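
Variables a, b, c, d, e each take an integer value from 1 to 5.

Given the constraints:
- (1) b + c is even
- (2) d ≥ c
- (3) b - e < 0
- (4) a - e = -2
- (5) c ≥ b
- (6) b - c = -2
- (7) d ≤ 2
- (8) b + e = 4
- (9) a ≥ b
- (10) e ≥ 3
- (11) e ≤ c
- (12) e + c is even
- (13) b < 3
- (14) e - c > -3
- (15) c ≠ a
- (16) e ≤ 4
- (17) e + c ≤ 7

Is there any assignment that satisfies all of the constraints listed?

From constraints 10 and 11: c ≥ e and e ≥ 3, so c ≥ 3. From constraints 2 and 7: c ≤ d and d ≤ 2, so c ≤ 2. But 2 < 3, so no value of c works.

Unsatisfiable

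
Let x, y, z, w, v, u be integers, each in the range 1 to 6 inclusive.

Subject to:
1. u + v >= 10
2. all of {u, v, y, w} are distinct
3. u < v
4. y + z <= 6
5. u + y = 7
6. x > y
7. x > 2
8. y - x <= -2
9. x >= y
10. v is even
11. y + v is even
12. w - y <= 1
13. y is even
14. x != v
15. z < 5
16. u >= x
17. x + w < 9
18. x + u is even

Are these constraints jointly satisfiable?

Take x = 5, y = 2, z = 3, w = 3, v = 6, u = 5. Then constraint 1: u + v = 11; constraint 4: y + z = 5; constraint 5: u + y = 7, and every other listed constraint is also met.

Satisfiable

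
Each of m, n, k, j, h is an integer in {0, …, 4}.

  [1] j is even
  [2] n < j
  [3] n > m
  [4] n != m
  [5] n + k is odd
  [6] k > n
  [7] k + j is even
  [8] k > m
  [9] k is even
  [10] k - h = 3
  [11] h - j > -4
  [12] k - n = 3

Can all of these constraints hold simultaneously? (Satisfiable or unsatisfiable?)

Take m = 0, n = 1, k = 4, j = 2, h = 1. Then constraint 10: k - h = 3; constraint 11: h - j = -1, and every other listed constraint is also met.

Satisfiable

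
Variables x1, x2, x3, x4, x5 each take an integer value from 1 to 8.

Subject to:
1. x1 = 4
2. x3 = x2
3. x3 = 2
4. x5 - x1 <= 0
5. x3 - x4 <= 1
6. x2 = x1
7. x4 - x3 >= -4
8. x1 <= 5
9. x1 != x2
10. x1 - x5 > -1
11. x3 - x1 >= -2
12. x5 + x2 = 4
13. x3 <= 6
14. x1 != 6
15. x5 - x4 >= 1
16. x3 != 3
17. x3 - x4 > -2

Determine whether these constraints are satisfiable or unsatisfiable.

Unsatisfiable

Constraint 3 fixes x3 = 2 and constraint 1 fixes x1 = 4. Constraints 2 and 6 give x3 = x2 = x1, so x3 = x1. But 2 ≠ 4 — contradiction.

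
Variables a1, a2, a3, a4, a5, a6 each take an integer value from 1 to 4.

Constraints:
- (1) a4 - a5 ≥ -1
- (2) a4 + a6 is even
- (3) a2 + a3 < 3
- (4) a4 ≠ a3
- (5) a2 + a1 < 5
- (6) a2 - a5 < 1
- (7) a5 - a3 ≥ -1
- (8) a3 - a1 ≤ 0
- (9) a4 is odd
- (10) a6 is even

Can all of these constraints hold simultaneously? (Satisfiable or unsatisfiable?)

Unsatisfiable

Constraint 9 makes a4 odd and constraint 10 makes a6 even, so a4 + a6 must be odd. Constraint 2 says a4 + a6 is even — contradiction.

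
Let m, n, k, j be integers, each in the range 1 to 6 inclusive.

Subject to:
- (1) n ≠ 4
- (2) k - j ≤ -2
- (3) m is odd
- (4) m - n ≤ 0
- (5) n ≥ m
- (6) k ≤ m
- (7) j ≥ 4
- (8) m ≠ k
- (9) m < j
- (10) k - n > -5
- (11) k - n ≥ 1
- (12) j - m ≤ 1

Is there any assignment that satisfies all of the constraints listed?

Constraints 2, 4, 11, and 12 give n − m ≥ 0, m − j ≥ -1, j − k ≥ 2, k − n ≥ 1.
Adding all 4 inequalities: the left sides telescope to 0, and the right sides sum to 0 + (-1) + 2 + 1 = 2. So 0 ≥ 2, which is false.

Unsatisfiable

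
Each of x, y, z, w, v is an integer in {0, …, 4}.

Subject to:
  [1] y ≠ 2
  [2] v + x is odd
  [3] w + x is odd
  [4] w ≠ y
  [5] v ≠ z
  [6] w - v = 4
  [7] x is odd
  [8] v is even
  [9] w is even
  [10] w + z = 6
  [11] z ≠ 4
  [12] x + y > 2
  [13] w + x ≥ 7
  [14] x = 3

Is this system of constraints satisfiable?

The assignment x = 3, y = 0, z = 2, w = 4, v = 0 works:
  constraint 6 holds since w - v = 4.
  constraint 10 holds since w + z = 6.
  constraint 12 holds since x + y = 3.
The rest check out directly.

Satisfiable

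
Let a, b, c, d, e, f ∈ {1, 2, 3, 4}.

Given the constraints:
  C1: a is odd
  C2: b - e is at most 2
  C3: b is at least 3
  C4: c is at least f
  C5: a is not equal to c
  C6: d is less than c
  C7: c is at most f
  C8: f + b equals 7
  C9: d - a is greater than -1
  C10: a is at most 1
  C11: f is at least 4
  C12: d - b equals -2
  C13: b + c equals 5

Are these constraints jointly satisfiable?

Unsatisfiable

From constraint 3: b ≥ 3. From constraints 4 and 11: c ≥ f ≥ 4. Hence b + c ≥ 7. But constraint 13 requires b + c = 5, and 5 < 7. Contradiction.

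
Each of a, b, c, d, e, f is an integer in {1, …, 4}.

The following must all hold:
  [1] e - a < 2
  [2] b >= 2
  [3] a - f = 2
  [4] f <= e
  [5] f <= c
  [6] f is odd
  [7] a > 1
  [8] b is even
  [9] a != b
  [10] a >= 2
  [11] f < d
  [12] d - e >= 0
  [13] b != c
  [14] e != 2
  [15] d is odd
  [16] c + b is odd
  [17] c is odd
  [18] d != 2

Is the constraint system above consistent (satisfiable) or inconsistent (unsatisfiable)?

Try a = 3, b = 2, c = 3, d = 3, e = 3, f = 1.
Check constraint 1: e - a = 0; constraint 3: a - f = 2. The remaining constraints are straightforward to verify.

Satisfiable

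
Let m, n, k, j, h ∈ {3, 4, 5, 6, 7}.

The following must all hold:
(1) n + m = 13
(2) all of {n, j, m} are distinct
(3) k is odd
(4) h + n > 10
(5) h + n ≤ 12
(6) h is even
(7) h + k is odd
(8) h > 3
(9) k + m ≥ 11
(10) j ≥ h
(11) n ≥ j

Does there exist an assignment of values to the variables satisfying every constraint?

Satisfiable

One satisfying assignment is m = 6, n = 7, k = 5, j = 5, h = 4.
For the less obvious constraints — constraint 1: n + m = 13; constraint 4: h + n = 11; constraint 5: h + n = 11 — and the others hold by inspection.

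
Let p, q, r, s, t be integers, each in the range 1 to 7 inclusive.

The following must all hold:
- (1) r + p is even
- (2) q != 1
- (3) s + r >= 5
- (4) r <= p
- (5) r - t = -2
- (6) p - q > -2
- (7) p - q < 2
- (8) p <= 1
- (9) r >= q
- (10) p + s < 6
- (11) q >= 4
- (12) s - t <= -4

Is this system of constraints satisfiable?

From constraints 9 and 11: r ≥ q and q ≥ 4, so r ≥ 4. From constraints 4 and 8: r ≤ p and p ≤ 1, so r ≤ 1. But 1 < 4, so no value of r works.

Unsatisfiable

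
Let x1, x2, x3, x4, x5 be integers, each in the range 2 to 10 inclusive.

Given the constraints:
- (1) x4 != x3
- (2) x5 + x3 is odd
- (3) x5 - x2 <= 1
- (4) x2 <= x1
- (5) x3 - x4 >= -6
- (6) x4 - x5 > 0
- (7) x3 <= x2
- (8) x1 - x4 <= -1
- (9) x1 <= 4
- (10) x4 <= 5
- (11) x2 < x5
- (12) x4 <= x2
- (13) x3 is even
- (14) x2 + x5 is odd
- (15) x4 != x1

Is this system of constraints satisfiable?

Unsatisfiable

Constraints 6, 11, and 12 give x2 < x5, x5 < x4, x4 ≤ x2. Chaining: x2 < x5 < x4 ≤ x2, which forces x2 < x2 — impossible.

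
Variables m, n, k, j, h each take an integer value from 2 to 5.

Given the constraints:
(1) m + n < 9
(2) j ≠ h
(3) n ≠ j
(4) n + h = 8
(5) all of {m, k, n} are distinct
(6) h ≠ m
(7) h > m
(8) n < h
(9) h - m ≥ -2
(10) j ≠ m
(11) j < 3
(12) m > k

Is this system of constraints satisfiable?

The assignment m = 4, n = 3, k = 2, j = 2, h = 5 works:
  constraint 1 holds since m + n = 7.
  constraint 4 holds since n + h = 8.
The rest check out directly.

Satisfiable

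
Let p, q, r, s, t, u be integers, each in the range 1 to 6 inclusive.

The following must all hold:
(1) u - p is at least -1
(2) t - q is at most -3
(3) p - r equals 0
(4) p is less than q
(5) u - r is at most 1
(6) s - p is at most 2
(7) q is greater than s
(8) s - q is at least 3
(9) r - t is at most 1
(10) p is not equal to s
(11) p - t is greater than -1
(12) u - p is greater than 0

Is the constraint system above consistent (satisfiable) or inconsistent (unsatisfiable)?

Unsatisfiable

Constraints 1, 2, 5, 6, 8, and 9 give q − t ≥ 3, t − r ≥ -1, r − u ≥ -1, u − p ≥ -1, p − s ≥ -2, s − q ≥ 3.
Adding all 6 inequalities: the left sides telescope to 0, and the right sides sum to 3 + (-1) + (-1) + (-1) + (-2) + 3 = 1. So 0 ≥ 1, which is false.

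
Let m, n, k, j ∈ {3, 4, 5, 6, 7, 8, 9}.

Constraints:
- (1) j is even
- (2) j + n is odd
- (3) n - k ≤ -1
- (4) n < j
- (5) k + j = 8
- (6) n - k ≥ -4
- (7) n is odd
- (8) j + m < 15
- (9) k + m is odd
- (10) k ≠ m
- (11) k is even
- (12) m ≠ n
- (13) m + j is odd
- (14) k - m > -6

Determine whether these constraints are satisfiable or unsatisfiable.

Setting (m, n, k, j) = (9, 3, 4, 4) satisfies everything: constraint 3: n - k = -1; constraint 5: k + j = 8, and the others follow.

Satisfiable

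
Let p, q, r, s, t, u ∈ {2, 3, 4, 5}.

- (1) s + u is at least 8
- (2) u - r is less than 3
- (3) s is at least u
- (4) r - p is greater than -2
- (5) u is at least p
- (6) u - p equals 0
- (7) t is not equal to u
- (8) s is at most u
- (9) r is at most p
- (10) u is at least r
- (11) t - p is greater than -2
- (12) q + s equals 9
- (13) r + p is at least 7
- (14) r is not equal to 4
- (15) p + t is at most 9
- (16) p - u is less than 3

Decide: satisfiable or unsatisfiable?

The assignment p = 4, q = 5, r = 3, s = 4, t = 5, u = 4 works:
  constraint 1 holds since s + u = 8.
  constraint 2 holds since u - r = 1.
The rest check out directly.

Satisfiable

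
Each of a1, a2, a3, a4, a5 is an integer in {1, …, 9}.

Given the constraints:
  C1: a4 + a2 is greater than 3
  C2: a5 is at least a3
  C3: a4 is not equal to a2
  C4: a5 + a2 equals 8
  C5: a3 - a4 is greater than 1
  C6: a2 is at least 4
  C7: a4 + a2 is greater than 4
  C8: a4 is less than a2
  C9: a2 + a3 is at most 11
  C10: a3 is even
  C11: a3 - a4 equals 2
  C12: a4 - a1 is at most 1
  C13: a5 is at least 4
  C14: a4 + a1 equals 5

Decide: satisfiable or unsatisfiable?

The assignment a1 = 3, a2 = 4, a3 = 4, a4 = 2, a5 = 4 works:
  constraint 1 holds since a4 + a2 = 6.
  constraint 4 holds since a5 + a2 = 8.
The rest check out directly.

Satisfiable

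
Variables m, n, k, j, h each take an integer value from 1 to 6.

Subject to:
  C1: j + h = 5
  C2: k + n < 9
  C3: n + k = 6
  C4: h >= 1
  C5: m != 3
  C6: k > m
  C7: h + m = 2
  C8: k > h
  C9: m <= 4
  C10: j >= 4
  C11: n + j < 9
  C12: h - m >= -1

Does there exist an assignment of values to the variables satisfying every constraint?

Try m = 1, n = 4, k = 2, j = 4, h = 1.
Check constraint 1: j + h = 5; constraint 2: k + n = 6. The remaining constraints are straightforward to verify.

Satisfiable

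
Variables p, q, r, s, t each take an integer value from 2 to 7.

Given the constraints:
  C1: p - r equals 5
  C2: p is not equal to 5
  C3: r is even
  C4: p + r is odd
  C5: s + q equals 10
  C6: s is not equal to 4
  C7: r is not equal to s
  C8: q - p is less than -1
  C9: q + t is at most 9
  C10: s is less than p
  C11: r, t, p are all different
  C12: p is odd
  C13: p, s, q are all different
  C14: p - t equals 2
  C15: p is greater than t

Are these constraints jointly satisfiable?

Satisfiable

Try p = 7, q = 4, r = 2, s = 6, t = 5.
Check constraint 1: p - r = 5; constraint 5: s + q = 10; constraint 8: q - p = -3. The remaining constraints are straightforward to verify.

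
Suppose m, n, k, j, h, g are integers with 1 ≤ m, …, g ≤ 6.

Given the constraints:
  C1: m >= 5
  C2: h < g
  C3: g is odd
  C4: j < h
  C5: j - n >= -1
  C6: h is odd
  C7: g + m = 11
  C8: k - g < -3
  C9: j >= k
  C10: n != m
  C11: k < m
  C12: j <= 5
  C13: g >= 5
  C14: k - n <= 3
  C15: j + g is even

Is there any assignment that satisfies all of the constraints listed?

Satisfiable

Try m = 6, n = 1, k = 1, j = 1, h = 3, g = 5.
Check constraint 5: j - n = 0; constraint 7: g + m = 11. The remaining constraints are straightforward to verify.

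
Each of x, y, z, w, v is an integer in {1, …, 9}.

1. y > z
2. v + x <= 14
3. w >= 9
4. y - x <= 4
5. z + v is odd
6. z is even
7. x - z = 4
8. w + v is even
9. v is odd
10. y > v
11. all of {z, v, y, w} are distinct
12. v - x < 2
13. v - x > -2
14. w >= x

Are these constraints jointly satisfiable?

Satisfiable

Setting (x, y, z, w, v) = (6, 8, 2, 9, 7) satisfies everything: constraint 2: v + x = 13; constraint 4: y - x = 2; constraint 7: x - z = 4, and the others follow.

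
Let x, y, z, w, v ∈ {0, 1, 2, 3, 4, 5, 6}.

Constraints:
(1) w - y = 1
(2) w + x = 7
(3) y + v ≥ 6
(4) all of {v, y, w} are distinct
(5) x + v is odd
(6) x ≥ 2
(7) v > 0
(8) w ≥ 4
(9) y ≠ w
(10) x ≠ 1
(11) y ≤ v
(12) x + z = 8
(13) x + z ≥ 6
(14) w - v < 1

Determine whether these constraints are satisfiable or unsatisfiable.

Satisfiable

Take x = 3, y = 3, z = 5, w = 4, v = 6. Then constraint 1: w - y = 1; constraint 2: w + x = 7; constraint 3: y + v = 9, and every other listed constraint is also met.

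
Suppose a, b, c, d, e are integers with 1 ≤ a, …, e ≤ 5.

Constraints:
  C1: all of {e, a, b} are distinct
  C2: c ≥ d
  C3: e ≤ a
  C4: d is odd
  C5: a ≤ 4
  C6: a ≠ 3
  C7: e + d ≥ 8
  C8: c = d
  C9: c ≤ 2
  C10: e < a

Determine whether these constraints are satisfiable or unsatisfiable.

Unsatisfiable

From constraints 3 and 5: e ≤ a ≤ 4. From constraints 2 and 9: d ≤ c ≤ 2. Hence e + d ≤ 6. But constraint 7 requires e + d ≥ 8, and 8 > 6. Contradiction.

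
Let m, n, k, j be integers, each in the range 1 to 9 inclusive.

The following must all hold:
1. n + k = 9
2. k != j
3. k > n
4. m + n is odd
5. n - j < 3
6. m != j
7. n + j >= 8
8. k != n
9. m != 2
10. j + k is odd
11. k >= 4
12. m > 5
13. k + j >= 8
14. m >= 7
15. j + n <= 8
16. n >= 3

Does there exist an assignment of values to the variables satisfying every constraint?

One satisfying assignment is m = 7, n = 4, k = 5, j = 4.
For the less obvious constraints — constraint 1: n + k = 9; constraint 5: n - j = 0; constraint 7: n + j = 8 — and the others hold by inspection.

Satisfiable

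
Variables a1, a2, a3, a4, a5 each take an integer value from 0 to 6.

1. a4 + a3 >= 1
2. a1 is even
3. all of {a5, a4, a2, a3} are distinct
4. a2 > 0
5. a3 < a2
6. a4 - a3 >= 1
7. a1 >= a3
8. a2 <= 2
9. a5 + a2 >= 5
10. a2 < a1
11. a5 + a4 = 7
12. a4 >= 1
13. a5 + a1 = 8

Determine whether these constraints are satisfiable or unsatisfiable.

One satisfying assignment is a1 = 4, a2 = 1, a3 = 0, a4 = 3, a5 = 4.
For the less obvious constraints — constraint 1: a4 + a3 = 3; constraint 6: a4 - a3 = 3 — and the others hold by inspection.

Satisfiable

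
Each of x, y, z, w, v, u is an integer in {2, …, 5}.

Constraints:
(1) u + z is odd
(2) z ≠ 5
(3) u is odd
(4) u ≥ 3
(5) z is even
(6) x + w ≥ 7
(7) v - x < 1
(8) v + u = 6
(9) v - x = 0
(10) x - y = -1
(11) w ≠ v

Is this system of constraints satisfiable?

Satisfiable

Setting (x, y, z, w, v, u) = (3, 4, 2, 5, 3, 3) satisfies everything: constraint 6: x + w = 8; constraint 7: v - x = 0, and the others follow.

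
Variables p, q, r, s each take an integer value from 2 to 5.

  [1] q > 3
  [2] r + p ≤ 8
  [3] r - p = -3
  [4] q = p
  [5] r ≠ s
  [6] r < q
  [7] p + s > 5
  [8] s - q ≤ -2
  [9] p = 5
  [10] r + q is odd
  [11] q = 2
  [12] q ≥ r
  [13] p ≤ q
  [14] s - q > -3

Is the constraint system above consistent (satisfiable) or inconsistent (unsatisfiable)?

Unsatisfiable

Constraint 11 fixes q = 2 and constraint 9 fixes p = 5, but constraint 4 requires q = p. Since 2 ≠ 5, contradiction.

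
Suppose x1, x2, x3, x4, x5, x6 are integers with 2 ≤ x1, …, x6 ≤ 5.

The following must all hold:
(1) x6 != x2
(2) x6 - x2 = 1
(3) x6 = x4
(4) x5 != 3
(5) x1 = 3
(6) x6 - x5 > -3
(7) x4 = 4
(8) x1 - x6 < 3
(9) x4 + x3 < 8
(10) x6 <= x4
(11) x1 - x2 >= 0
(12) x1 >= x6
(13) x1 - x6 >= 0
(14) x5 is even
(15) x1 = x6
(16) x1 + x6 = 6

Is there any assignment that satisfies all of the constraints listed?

Unsatisfiable

Constraint 5 fixes x1 = 3 and constraint 7 fixes x4 = 4. Constraints 3 and 15 give x1 = x6 = x4, so x1 = x4. But 3 ≠ 4 — contradiction.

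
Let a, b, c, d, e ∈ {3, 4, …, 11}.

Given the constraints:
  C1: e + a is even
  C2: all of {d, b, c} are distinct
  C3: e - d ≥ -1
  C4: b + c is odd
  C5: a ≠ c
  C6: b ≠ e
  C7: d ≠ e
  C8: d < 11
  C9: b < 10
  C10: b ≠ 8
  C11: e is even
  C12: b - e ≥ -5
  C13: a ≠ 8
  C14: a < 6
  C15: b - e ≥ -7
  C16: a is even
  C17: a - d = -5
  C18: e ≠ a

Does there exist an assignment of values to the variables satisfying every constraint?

Satisfiable

Try a = 4, b = 4, c = 11, d = 9, e = 8.
Check constraint 3: e - d = -1; constraint 12: b - e = -4. The remaining constraints are straightforward to verify.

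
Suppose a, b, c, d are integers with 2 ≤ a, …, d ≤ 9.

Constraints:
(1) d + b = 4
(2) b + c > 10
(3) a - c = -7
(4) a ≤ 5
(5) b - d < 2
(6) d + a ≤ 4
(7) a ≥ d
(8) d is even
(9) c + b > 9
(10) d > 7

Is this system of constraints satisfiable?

From constraint 10: d ≥ 8. From constraints 4 and 7: d ≤ a and a ≤ 5, so d ≤ 5. But 5 < 8, so no value of d works.

Unsatisfiable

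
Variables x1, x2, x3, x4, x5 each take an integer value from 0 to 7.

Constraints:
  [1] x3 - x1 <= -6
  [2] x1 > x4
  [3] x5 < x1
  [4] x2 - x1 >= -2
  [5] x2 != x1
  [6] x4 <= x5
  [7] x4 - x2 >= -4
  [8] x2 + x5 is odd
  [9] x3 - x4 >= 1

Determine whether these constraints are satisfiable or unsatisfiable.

Unsatisfiable

Constraints 1, 4, 7, and 9 give x1 − x3 ≥ 6, x3 − x4 ≥ 1, x4 − x2 ≥ -4, x2 − x1 ≥ -2.
Adding all 4 inequalities: the left sides telescope to 0, and the right sides sum to 6 + 1 + (-4) + (-2) = 1. So 0 ≥ 1, which is false.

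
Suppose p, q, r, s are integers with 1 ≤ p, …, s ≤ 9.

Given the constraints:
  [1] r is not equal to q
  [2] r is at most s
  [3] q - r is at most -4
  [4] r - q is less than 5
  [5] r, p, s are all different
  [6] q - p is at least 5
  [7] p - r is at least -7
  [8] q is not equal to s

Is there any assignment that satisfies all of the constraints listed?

Unsatisfiable

Constraints 3, 6, and 7 give q − p ≥ 5, p − r ≥ -7, r − q ≥ 4.
Adding all 3 inequalities: the left sides telescope to 0, and the right sides sum to 5 + (-7) + 4 = 2. So 0 ≥ 2, which is false.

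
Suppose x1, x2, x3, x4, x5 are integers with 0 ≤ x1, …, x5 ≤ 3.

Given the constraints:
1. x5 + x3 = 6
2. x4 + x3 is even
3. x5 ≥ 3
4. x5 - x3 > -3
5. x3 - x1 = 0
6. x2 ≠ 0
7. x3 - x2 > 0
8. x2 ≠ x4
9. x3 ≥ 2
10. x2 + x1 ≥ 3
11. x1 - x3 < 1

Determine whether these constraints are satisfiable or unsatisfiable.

Satisfiable

Try x1 = 3, x2 = 2, x3 = 3, x4 = 1, x5 = 3.
Check constraint 1: x5 + x3 = 6; constraint 4: x5 - x3 = 0. The remaining constraints are straightforward to verify.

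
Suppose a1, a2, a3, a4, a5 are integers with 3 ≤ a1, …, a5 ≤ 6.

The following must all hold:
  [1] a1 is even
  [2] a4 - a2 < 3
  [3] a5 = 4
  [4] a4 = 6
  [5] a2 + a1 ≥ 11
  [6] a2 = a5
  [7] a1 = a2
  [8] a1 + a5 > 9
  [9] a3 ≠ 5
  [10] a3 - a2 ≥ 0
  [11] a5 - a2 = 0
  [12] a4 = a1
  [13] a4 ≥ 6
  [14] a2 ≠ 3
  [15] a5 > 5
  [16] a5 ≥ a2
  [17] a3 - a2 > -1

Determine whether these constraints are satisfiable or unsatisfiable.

Unsatisfiable

Constraint 4 fixes a4 = 6 and constraint 3 fixes a5 = 4. Constraints 6, 7, and 12 give a4 = a1 = a2 = a5, so a4 = a5. But 6 ≠ 4 — contradiction.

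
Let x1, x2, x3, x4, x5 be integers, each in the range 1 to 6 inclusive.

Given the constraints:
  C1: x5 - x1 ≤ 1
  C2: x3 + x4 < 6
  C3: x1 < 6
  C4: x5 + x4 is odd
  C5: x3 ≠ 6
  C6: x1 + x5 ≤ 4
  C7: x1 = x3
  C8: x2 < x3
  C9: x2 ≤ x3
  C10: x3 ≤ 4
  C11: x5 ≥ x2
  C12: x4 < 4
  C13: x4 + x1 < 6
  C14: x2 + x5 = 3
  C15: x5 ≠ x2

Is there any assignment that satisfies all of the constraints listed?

Satisfiable

One satisfying assignment is x1 = 2, x2 = 1, x3 = 2, x4 = 1, x5 = 2.
For the less obvious constraints — constraint 1: x5 - x1 = 0; constraint 2: x3 + x4 = 3; constraint 6: x1 + x5 = 4 — and the others hold by inspection.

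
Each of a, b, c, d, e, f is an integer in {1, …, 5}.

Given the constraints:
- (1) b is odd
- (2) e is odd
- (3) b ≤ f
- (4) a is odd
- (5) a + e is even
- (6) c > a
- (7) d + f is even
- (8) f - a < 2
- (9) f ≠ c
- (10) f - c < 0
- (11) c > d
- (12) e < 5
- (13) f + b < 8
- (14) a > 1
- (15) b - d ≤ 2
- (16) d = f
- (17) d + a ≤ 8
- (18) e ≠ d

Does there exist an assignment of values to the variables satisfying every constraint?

The assignment a = 3, b = 3, c = 4, d = 3, e = 1, f = 3 works:
  constraint 8 holds since f - a = 0.
  constraint 10 holds since f - c = -1.
The rest check out directly.

Satisfiable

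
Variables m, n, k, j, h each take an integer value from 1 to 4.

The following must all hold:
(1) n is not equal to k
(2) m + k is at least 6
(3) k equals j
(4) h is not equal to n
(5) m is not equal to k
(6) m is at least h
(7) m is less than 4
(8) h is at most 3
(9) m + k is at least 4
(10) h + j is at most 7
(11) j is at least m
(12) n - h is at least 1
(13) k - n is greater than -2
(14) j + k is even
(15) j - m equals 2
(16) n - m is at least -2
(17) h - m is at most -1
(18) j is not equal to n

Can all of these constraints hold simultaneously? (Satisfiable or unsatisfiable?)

Satisfiable

The assignment m = 2, n = 3, k = 4, j = 4, h = 1 works:
  constraint 2 holds since m + k = 6.
  constraint 9 holds since m + k = 6.
  constraint 10 holds since h + j = 5.
The rest check out directly.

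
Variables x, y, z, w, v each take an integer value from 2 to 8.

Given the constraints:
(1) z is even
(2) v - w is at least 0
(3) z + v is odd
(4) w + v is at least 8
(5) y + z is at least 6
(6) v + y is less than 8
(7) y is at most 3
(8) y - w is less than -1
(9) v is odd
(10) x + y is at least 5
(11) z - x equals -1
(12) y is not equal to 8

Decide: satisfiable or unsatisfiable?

Satisfiable

Take x = 5, y = 2, z = 4, w = 5, v = 5. Then constraint 2: v - w = 0; constraint 4: w + v = 10; constraint 5: y + z = 6, and every other listed constraint is also met.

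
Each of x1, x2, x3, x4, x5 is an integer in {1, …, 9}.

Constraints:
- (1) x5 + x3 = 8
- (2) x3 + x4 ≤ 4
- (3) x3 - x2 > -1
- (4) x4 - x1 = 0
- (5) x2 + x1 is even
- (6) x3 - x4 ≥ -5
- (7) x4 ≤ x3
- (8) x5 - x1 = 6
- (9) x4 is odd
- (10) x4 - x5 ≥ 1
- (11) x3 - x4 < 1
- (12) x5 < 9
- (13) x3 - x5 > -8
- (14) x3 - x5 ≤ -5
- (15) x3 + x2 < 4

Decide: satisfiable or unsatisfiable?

Constraints 6, 10, and 14 give x3 − x4 ≥ -5, x4 − x5 ≥ 1, x5 − x3 ≥ 5.
Adding all 3 inequalities: the left sides telescope to 0, and the right sides sum to (-5) + 1 + 5 = 1. So 0 ≥ 1, which is false.

Unsatisfiable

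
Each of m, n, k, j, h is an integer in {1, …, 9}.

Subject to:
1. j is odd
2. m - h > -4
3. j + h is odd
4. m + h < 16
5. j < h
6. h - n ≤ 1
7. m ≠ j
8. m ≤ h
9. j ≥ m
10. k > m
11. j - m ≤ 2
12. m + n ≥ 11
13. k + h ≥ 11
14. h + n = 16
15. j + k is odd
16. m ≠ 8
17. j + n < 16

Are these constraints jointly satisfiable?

Setting (m, n, k, j, h) = (5, 8, 6, 7, 8) satisfies everything: constraint 2: m - h = -3; constraint 4: m + h = 13; constraint 6: h - n = 0, and the others follow.

Satisfiable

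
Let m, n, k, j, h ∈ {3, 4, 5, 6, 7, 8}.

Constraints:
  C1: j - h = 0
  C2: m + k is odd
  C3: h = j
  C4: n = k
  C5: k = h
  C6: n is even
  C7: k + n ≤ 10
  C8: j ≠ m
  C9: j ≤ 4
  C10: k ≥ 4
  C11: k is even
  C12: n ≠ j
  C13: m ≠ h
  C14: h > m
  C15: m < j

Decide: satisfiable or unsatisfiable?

From constraints 3, 4, and 5, n = k = h = j, so n = j. But constraint 12 says n ≠ j. Contradiction.

Unsatisfiable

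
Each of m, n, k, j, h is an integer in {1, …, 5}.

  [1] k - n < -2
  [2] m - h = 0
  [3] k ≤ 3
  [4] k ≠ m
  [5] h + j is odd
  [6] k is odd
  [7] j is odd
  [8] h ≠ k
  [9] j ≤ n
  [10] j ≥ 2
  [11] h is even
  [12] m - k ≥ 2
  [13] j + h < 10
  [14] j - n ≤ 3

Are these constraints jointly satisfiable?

Satisfiable

Setting (m, n, k, j, h) = (4, 5, 1, 5, 4) satisfies everything: constraint 1: k - n = -4; constraint 2: m - h = 0; constraint 12: m - k = 3, and the others follow.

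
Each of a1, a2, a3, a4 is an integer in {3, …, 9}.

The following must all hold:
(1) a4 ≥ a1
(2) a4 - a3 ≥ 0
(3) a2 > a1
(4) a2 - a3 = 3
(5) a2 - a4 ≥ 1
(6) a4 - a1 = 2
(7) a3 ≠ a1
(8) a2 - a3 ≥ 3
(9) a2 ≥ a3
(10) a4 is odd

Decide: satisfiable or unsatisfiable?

One satisfying assignment is a1 = 3, a2 = 8, a3 = 5, a4 = 5.
For the less obvious constraints — constraint 2: a4 - a3 = 0; constraint 4: a2 - a3 = 3 — and the others hold by inspection.

Satisfiable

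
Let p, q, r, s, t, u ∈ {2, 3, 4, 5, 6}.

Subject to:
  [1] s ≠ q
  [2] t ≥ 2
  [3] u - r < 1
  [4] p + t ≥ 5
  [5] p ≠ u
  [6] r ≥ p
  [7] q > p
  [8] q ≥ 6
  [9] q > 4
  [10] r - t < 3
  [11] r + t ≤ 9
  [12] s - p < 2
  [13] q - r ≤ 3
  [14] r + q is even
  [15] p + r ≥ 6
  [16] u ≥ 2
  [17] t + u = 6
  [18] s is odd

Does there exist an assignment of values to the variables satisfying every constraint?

Satisfiable

Setting (p, q, r, s, t, u) = (4, 6, 4, 5, 3, 3) satisfies everything: constraint 3: u - r = -1; constraint 4: p + t = 7; constraint 10: r - t = 1, and the others follow.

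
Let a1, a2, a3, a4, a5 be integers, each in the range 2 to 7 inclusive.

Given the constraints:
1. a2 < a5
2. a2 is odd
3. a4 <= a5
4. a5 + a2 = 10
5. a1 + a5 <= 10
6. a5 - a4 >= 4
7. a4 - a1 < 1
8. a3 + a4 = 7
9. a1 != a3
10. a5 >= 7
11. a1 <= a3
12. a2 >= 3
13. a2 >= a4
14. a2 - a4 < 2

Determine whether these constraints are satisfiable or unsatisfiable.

Setting (a1, a2, a3, a4, a5) = (2, 3, 5, 2, 7) satisfies everything: constraint 4: a5 + a2 = 10; constraint 5: a1 + a5 = 9; constraint 6: a5 - a4 = 5, and the others follow.

Satisfiable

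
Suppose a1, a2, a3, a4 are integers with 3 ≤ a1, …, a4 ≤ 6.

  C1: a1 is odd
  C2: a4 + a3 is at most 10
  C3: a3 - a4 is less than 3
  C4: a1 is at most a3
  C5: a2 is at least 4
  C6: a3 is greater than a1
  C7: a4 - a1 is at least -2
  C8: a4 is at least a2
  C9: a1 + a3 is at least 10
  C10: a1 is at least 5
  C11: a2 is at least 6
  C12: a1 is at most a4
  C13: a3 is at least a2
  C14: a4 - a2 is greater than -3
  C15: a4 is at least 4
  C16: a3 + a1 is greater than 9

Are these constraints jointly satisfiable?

Unsatisfiable

From constraints 8 and 11: a4 ≥ a2 ≥ 6. From constraints 4 and 10: a3 ≥ a1 ≥ 5. Hence a4 + a3 ≥ 11. But constraint 2 requires a4 + a3 ≤ 10, and 10 < 11. Contradiction.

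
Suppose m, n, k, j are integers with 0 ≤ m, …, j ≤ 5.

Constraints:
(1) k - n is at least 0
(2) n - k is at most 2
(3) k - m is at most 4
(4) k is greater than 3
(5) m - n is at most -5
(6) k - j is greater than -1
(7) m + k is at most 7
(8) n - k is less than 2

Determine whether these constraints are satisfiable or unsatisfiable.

Constraints 1, 3, and 5 give m − k ≥ -4, k − n ≥ 0, n − m ≥ 5.
Adding all 3 inequalities: the left sides telescope to 0, and the right sides sum to (-4) + 0 + 5 = 1. So 0 ≥ 1, which is false.

Unsatisfiable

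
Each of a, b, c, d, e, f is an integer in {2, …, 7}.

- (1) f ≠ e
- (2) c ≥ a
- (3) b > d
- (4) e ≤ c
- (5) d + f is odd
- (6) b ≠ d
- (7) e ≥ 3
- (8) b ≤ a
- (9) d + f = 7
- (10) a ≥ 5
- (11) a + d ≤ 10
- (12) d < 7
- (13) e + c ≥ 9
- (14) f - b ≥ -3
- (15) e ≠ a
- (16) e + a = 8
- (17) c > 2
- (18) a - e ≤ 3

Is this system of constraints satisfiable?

Satisfiable

The assignment a = 5, b = 4, c = 6, d = 3, e = 3, f = 4 works:
  constraint 9 holds since d + f = 7.
  constraint 11 holds since a + d = 8.
  constraint 13 holds since e + c = 9.
The rest check out directly.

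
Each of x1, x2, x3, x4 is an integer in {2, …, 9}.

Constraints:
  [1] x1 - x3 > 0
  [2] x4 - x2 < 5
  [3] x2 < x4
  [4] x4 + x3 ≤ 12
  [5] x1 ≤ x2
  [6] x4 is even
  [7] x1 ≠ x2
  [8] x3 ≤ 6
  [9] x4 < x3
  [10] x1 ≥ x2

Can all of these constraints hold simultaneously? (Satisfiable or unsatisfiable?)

Constraints 1, 3, 5, and 9 give x1 ≤ x2, x2 < x4, x4 < x3, x3 < x1. Chaining: x1 ≤ x2 < x4 < x3 < x1, which forces x1 < x1 — impossible.

Unsatisfiable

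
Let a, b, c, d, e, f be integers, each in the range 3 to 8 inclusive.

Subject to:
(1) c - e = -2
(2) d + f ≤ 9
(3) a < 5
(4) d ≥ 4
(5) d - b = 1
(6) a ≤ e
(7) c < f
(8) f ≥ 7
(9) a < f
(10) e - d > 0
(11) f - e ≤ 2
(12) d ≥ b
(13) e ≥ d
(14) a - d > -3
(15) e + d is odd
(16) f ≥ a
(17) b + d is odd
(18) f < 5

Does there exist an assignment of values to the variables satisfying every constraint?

From constraint 4: d ≥ 4. From constraint 8: f ≥ 7. Hence d + f ≥ 11. But constraint 2 requires d + f ≤ 9, and 9 < 11. Contradiction.

Unsatisfiable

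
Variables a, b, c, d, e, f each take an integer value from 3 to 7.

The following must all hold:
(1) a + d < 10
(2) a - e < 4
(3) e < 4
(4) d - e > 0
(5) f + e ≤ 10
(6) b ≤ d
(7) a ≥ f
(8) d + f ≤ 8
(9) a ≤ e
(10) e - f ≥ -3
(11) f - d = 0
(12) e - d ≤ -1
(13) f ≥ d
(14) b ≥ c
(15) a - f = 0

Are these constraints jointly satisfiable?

Unsatisfiable

Constraints 4, 7, 9, and 13 give d ≤ f, f ≤ a, a ≤ e, e < d. Chaining: d ≤ f ≤ a ≤ e < d, which forces d < d — impossible.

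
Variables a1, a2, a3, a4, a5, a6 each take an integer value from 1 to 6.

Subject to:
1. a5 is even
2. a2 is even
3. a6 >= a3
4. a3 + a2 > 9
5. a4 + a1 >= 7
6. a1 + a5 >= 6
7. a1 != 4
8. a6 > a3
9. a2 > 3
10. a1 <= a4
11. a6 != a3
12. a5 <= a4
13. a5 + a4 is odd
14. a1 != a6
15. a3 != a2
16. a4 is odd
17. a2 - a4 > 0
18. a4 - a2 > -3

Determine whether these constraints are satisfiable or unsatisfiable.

Try a1 = 5, a2 = 6, a3 = 5, a4 = 5, a5 = 4, a6 = 6.
Check constraint 4: a3 + a2 = 11; constraint 5: a4 + a1 = 10; constraint 6: a1 + a5 = 9. The remaining constraints are straightforward to verify.

Satisfiable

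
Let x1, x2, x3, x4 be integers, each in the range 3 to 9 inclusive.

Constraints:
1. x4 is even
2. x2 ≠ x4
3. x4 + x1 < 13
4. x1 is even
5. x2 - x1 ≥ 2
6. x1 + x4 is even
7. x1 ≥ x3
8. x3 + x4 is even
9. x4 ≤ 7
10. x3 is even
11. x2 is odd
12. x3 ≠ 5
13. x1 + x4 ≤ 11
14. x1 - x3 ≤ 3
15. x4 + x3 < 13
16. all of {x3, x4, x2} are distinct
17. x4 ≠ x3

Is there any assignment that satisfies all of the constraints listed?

One satisfying assignment is x1 = 4, x2 = 9, x3 = 4, x4 = 6.
For the less obvious constraints — constraint 3: x4 + x1 = 10; constraint 5: x2 - x1 = 5 — and the others hold by inspection.

Satisfiable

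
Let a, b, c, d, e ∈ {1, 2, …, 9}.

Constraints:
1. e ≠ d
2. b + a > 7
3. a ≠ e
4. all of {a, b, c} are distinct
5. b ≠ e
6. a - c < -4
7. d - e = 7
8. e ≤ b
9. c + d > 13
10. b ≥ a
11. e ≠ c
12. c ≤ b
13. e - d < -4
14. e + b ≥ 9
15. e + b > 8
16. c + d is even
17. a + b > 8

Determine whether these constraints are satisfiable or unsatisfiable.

Try a = 1, b = 8, c = 7, d = 9, e = 2.
Check constraint 2: b + a = 9; constraint 6: a - c = -6. The remaining constraints are straightforward to verify.

Satisfiable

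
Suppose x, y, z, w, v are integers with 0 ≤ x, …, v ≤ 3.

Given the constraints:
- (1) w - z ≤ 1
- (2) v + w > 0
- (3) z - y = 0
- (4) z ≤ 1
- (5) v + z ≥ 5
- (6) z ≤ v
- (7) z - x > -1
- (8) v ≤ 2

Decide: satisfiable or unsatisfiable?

Unsatisfiable

From constraint 8: v ≤ 2. From constraint 4: z ≤ 1. Hence v + z ≤ 3. But constraint 5 requires v + z ≥ 5, and 5 > 3. Contradiction.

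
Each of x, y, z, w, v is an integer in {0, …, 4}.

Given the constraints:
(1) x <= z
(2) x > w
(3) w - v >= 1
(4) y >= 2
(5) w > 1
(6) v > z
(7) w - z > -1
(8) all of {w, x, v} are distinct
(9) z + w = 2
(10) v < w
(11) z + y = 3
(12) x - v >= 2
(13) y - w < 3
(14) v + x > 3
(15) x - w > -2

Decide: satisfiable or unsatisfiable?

Constraints 1, 2, 6, and 10 give w < x, x ≤ z, z < v, v < w. Chaining: w < x ≤ z < v < w, which forces w < w — impossible.

Unsatisfiable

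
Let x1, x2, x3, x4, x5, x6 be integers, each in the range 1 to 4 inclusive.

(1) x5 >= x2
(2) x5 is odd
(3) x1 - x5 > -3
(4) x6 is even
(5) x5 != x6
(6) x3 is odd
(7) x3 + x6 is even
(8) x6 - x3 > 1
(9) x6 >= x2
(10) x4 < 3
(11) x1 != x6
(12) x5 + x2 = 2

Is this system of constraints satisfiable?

Constraint 6 makes x3 odd and constraint 4 makes x6 even, so x3 + x6 must be odd. Constraint 7 says x3 + x6 is even — contradiction.

Unsatisfiable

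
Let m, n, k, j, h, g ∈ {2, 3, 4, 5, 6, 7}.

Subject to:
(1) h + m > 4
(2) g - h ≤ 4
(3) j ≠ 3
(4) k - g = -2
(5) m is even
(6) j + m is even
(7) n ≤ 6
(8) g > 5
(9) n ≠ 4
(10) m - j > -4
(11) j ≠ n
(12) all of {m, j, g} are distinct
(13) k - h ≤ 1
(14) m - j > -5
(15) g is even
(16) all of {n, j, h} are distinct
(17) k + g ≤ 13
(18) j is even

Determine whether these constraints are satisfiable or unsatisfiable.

Try m = 2, n = 5, k = 4, j = 4, h = 3, g = 6.
Check constraint 1: h + m = 5; constraint 2: g - h = 3; constraint 4: k - g = -2. The remaining constraints are straightforward to verify.

Satisfiable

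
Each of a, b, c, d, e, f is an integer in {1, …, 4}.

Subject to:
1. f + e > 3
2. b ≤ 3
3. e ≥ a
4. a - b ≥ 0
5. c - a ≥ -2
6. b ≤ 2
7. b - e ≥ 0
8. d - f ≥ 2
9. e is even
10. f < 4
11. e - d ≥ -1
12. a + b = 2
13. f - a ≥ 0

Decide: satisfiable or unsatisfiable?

Constraints 4, 7, 8, 11, and 13 give e − d ≥ -1, d − f ≥ 2, f − a ≥ 0, a − b ≥ 0, b − e ≥ 0.
Adding all 5 inequalities: the left sides telescope to 0, and the right sides sum to (-1) + 2 + 0 + 0 + 0 = 1. So 0 ≥ 1, which is false.

Unsatisfiable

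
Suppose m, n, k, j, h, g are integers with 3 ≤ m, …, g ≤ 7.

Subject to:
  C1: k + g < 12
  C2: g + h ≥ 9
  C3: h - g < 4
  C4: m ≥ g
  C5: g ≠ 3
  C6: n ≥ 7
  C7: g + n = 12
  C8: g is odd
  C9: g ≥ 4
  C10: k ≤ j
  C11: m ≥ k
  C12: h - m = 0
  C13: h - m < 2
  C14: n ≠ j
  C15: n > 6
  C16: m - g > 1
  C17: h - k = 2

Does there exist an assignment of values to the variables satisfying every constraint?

Try m = 7, n = 7, k = 5, j = 6, h = 7, g = 5.
Check constraint 1: k + g = 10; constraint 2: g + h = 12. The remaining constraints are straightforward to verify.

Satisfiable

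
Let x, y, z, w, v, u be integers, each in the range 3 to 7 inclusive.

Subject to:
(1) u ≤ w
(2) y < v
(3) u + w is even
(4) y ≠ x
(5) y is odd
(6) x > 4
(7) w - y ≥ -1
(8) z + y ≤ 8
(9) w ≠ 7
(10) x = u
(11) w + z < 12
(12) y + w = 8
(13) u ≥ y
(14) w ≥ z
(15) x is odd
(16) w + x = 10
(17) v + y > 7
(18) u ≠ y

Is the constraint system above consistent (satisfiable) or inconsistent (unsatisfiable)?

Satisfiable

Setting (x, y, z, w, v, u) = (5, 3, 5, 5, 6, 5) satisfies everything: constraint 7: w - y = 2; constraint 8: z + y = 8; constraint 11: w + z = 10, and the others follow.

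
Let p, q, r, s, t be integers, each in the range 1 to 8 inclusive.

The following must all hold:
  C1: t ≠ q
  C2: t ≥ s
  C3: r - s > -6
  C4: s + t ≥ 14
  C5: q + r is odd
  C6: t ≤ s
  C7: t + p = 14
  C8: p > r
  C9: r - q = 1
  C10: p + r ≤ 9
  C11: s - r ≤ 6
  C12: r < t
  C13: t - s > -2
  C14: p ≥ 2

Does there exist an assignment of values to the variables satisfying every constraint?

Satisfiable

Setting (p, q, r, s, t) = (7, 1, 2, 7, 7) satisfies everything: constraint 3: r - s = -5; constraint 4: s + t = 14; constraint 7: t + p = 14, and the others follow.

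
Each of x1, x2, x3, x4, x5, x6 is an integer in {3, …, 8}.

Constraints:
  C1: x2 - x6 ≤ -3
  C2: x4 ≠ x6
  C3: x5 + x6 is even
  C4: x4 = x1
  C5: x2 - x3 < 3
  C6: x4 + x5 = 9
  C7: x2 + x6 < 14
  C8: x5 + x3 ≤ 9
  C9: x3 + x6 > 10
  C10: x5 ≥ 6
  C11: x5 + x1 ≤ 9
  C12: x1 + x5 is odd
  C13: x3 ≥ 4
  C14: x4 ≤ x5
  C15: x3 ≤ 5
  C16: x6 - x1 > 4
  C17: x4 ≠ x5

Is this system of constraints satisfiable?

From constraint 10: x5 ≥ 6. From constraint 13: x3 ≥ 4. Hence x5 + x3 ≥ 10. But constraint 8 requires x5 + x3 ≤ 9, and 9 < 10. Contradiction.

Unsatisfiable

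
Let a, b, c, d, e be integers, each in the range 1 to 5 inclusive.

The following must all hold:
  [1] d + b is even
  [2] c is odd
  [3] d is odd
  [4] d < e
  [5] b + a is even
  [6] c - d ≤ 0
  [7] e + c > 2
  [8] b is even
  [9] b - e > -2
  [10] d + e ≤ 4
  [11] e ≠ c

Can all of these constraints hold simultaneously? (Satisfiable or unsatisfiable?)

Unsatisfiable

Constraint 3 makes d odd and constraint 8 makes b even, so d + b must be odd. Constraint 1 says d + b is even — contradiction.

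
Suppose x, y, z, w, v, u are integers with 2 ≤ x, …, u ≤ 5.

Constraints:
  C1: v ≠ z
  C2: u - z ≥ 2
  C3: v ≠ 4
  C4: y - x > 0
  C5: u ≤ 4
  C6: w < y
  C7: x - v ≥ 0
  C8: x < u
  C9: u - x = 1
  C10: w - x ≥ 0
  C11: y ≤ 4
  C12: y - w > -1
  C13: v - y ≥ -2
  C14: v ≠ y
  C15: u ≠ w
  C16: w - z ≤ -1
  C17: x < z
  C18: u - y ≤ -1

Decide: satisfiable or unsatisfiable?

Constraints 2, 7, 10, 13, 16, and 18 give x − v ≥ 0, v − y ≥ -2, y − u ≥ 1, u − z ≥ 2, z − w ≥ 1, w − x ≥ 0.
Adding all 6 inequalities: the left sides telescope to 0, and the right sides sum to 0 + (-2) + 1 + 2 + 1 + 0 = 2. So 0 ≥ 2, which is false.

Unsatisfiable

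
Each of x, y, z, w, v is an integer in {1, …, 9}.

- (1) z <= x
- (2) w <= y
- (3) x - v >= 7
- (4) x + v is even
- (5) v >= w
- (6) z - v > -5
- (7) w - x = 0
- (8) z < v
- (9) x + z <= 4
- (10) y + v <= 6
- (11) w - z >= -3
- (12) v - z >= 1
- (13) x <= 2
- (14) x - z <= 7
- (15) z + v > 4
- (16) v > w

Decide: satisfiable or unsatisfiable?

Constraints 3, 12, and 14 give x − v ≥ 7, v − z ≥ 1, z − x ≥ -7.
Adding all 3 inequalities: the left sides telescope to 0, and the right sides sum to 7 + 1 + (-7) = 1. So 0 ≥ 1, which is false.

Unsatisfiable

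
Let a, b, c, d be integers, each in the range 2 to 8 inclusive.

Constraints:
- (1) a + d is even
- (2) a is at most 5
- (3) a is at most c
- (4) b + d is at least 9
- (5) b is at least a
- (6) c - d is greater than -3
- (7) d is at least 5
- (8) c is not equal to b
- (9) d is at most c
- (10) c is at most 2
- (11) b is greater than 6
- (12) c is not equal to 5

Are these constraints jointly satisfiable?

Unsatisfiable

From constraint 7: d ≥ 5. From constraints 9 and 10: d ≤ c and c ≤ 2, so d ≤ 2. But 2 < 5, so no value of d works.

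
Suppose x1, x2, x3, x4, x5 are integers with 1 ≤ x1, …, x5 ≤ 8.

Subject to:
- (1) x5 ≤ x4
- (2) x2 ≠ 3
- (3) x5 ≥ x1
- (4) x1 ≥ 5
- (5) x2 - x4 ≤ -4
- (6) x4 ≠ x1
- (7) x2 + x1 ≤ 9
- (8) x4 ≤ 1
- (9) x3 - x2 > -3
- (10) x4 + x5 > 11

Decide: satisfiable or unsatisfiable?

From constraints 3 and 4: x5 ≥ x1 and x1 ≥ 5, so x5 ≥ 5. From constraints 1 and 8: x5 ≤ x4 and x4 ≤ 1, so x5 ≤ 1. But 1 < 5, so no value of x5 works.

Unsatisfiable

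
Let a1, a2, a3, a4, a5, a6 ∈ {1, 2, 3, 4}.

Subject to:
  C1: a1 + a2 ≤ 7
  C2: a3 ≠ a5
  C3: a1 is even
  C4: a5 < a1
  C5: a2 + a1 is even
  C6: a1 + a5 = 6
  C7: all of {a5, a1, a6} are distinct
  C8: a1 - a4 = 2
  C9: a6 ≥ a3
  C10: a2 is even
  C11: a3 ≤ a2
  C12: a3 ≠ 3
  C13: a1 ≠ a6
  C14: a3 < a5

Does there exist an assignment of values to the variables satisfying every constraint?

Satisfiable

Setting (a1, a2, a3, a4, a5, a6) = (4, 2, 1, 2, 2, 1) satisfies everything: constraint 1: a1 + a2 = 6; constraint 6: a1 + a5 = 6; constraint 8: a1 - a4 = 2, and the others follow.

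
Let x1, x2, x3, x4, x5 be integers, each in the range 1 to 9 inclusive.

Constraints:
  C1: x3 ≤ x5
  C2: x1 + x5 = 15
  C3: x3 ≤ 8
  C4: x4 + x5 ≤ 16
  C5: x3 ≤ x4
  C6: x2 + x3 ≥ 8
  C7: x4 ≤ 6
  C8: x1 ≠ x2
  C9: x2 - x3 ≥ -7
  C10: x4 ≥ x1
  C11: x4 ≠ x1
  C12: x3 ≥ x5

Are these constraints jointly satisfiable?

From constraints 7 and 10: x1 ≤ x4 ≤ 6. From constraints 3 and 12: x5 ≤ x3 ≤ 8. Hence x1 + x5 ≤ 14. But constraint 2 requires x1 + x5 = 15, and 15 > 14. Contradiction.

Unsatisfiable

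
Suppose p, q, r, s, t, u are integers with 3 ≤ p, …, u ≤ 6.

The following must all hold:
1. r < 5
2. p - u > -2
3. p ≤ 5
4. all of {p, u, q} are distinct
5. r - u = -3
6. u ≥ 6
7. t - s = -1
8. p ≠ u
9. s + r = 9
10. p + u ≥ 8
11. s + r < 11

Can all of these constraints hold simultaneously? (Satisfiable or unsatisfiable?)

The assignment p = 5, q = 3, r = 3, s = 6, t = 5, u = 6 works:
  constraint 2 holds since p - u = -1.
  constraint 5 holds since r - u = -3.
The rest check out directly.

Satisfiable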